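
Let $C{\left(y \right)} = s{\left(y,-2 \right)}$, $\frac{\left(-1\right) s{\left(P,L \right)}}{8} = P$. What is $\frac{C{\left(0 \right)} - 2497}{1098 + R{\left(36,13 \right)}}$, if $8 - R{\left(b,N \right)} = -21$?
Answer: $- \frac{2497}{1127} \approx -2.2156$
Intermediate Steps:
$s{\left(P,L \right)} = - 8 P$
$R{\left(b,N \right)} = 29$ ($R{\left(b,N \right)} = 8 - -21 = 8 + 21 = 29$)
$C{\left(y \right)} = - 8 y$
$\frac{C{\left(0 \right)} - 2497}{1098 + R{\left(36,13 \right)}} = \frac{\left(-8\right) 0 - 2497}{1098 + 29} = \frac{0 - 2497}{1127} = \left(-2497\right) \frac{1}{1127} = - \frac{2497}{1127}$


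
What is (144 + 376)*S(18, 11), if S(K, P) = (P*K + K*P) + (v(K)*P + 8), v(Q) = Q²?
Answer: 2063360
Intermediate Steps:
S(K, P) = 8 + P*K² + 2*K*P (S(K, P) = (P*K + K*P) + (K²*P + 8) = (K*P + K*P) + (P*K² + 8) = 2*K*P + (8 + P*K²) = 8 + P*K² + 2*K*P)
(144 + 376)*S(18, 11) = (144 + 376)*(8 + 11*18² + 2*18*11) = 520*(8 + 11*324 + 396) = 520*(8 + 3564 + 396) = 520*3968 = 2063360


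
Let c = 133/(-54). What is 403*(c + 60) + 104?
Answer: 1257737/54 ≈ 23291.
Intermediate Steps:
c = -133/54 (c = 133*(-1/54) = -133/54 ≈ -2.4630)
403*(c + 60) + 104 = 403*(-133/54 + 60) + 104 = 403*(3107/54) + 104 = 1252121/54 + 104 = 1257737/54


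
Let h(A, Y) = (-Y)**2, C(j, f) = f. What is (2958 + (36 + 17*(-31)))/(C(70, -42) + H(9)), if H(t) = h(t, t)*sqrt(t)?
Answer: 2467/201 ≈ 12.274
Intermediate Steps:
h(A, Y) = Y**2
H(t) = t**(5/2) (H(t) = t**2*sqrt(t) = t**(5/2))
(2958 + (36 + 17*(-31)))/(C(70, -42) + H(9)) = (2958 + (36 + 17*(-31)))/(-42 + 9**(5/2)) = (2958 + (36 - 527))/(-42 + 243) = (2958 - 491)/201 = 2467*(1/201) = 2467/201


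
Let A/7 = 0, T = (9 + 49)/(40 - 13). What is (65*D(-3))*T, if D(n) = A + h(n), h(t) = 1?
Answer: 3770/27 ≈ 139.63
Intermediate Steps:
T = 58/27 ≈ 2.1481
A = 0 (A = 7*0 = 0)
D(n) = 1 (D(n) = 0 + 1 = 1)
(65*D(-3))*T = (65*1)*(58/27) = 65*(58/27) = 3770/27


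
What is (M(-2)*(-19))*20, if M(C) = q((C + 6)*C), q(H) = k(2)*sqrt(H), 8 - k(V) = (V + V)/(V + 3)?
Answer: -5472*I*sqrt(2) ≈ -7738.6*I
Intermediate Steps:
k(V) = 8 - 2*V/(3 + V) (k(V) = 8 - (V + V)/(V + 3) = 8 - 2*V/(3 + V))
q(H) = 36*sqrt(H)/5 (q(H) = (6*(4 + 2)/(3 + 2))*sqrt(H) = (6*6/5)*sqrt(H) = (6*(1/5)*6)*sqrt(H) = 36*sqrt(H)/5)
M(C) = 36*sqrt(C*(6 + C))/5 (M(C) = 36*sqrt((C + 6)*C)/5 = 36*sqrt((6 + C)*C)/5 = 36*sqrt(C*(6 + C))/5)
(M(-2)*(-19))*20 = ((36*sqrt(-2*(6 - 2))/5)*(-19))*20 = ((36*sqrt(-2*4)/5)*(-19))*20 = ((36*sqrt(-8)/5)*(-19))*20 = ((36*(2*I*sqrt(2))/5)*(-19))*20 = ((72*I*sqrt(2)/5)*(-19))*20 = -1368*I*sqrt(2)/5*20 = -5472*I*sqrt(2)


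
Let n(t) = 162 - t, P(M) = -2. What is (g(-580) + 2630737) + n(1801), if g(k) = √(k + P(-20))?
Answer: 2629098 + I*√582 ≈ 2.6291e+6 + 24.125*I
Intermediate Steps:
g(k) = √(-2 + k) (g(k) = √(k - 2) = √(-2 + k))
(g(-580) + 2630737) + n(1801) = (√(-2 - 580) + 2630737) + (162 - 1*1801) = (√(-582) + 2630737) + (162 - 1801) = (I*√582 + 2630737) - 1639 = (2630737 + I*√582) - 1639 = 2629098 + I*√582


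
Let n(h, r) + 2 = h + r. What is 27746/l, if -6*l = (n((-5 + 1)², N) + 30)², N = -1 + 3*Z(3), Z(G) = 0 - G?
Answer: -41619/289 ≈ -144.01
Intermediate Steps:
Z(G) = -G
N = -10 (N = -1 + 3*(-1*3) = -1 + 3*(-3) = -1 - 9 = -10)
n(h, r) = -2 + h + r (n(h, r) = -2 + (h + r) = -2 + h + r)
l = -578/3 (l = -((-2 + (-5 + 1)² - 10) + 30)²/6 = -((-2 + (-4)² - 10) + 30)²/6 = -((-2 + 16 - 10) + 30)²/6 = -(4 + 30)²/6 = -⅙*34² = -⅙*1156 = -578/3 ≈ -192.67)
27746/l = 27746/(-578/3) = 27746*(-3/578) = -41619/289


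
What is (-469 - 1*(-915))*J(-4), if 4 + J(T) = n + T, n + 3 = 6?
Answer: -2230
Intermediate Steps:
n = 3 (n = -3 + 6 = 3)
J(T) = -1 + T (J(T) = -4 + (3 + T) = -1 + T)
(-469 - 1*(-915))*J(-4) = (-469 - 1*(-915))*(-1 - 4) = (-469 + 915)*(-5) = 446*(-5) = -2230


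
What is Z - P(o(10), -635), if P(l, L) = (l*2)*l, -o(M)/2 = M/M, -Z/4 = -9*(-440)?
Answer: -15848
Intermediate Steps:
Z = -15840 (Z = -(-36)*(-440) = -4*3960 = -15840)
o(M) = -2 (o(M) = -2*M/M = -2*1 = -2)
P(l, L) = 2*l² (P(l, L) = (2*l)*l = 2*l²)
Z - P(o(10), -635) = -15840 - 2*(-2)² = -15840 - 2*4 = -15840 - 1*8 = -15840 - 8 = -15848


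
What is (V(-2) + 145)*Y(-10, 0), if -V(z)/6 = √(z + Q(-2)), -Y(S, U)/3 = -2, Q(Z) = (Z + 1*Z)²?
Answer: 870 - 36*√14 ≈ 735.30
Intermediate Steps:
Q(Z) = 4*Z² (Q(Z) = (Z + Z)² = (2*Z)² = 4*Z²)
Y(S, U) = 6 (Y(S, U) = -3*(-2) = 6)
V(z) = -6*√(16 + z) (V(z) = -6*√(z + 4*(-2)²) = -6*√(z + 4*4) = -6*√(z + 16) = -6*√(16 + z))
(V(-2) + 145)*Y(-10, 0) = (-6*√(16 - 2) + 145)*6 = (-6*√14 + 145)*6 = (145 - 6*√14)*6 = 870 - 36*√14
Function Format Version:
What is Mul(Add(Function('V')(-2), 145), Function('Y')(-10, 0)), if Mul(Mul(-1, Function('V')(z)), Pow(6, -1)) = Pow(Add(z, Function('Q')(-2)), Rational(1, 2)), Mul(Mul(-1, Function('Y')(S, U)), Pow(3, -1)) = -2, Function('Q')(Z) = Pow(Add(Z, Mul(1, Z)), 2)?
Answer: Add(870, Mul(-36, Pow(14, Rational(1, 2)))) ≈ 735.30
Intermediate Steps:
Function('Q')(Z) = Mul(4, Pow(Z, 2)) (Function('Q')(Z) = Pow(Add(Z, Z), 2) = Pow(Mul(2, Z), 2) = Mul(4, Pow(Z, 2)))
Function('Y')(S, U) = 6 (Function('Y')(S, U) = Mul(-3, -2) = 6)
Function('V')(z) = Mul(-6, Pow(Add(16, z), Rational(1, 2))) (Function('V')(z) = Mul(-6, Pow(Add(z, Mul(4, Pow(-2, 2))), Rational(1, 2))) = Mul(-6, Pow(Add(z, Mul(4, 4)), Rational(1, 2))) = Mul(-6, Pow(Add(z, 16), Rational(1, 2))) = Mul(-6, Pow(Add(16, z), Rational(1, 2))))
Mul(Add(Function('V')(-2), 145), Function('Y')(-10, 0)) = Mul(Add(Mul(-6, Pow(Add(16, -2), Rational(1, 2))), 145), 6) = Mul(Add(Mul(-6, Pow(14, Rational(1, 2))), 145), 6) = Mul(Add(145, Mul(-6, Pow(14, Rational(1, 2)))), 6) = Add(870, Mul(-36, Pow(14, Rational(1, 2))))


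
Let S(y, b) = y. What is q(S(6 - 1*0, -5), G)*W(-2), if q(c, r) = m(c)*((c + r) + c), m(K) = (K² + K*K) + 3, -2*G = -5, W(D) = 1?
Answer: 2175/2 ≈ 1087.5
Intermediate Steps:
G = 5/2 (G = -½*(-5) = 5/2 ≈ 2.5000)
m(K) = 3 + 2*K² (m(K) = (K² + K²) + 3 = 2*K² + 3 = 3 + 2*K²)
q(c, r) = (3 + 2*c²)*(r + 2*c) (q(c, r) = (3 + 2*c²)*((c + r) + c) = (3 + 2*c²)*(r + 2*c))
q(S(6 - 1*0, -5), G)*W(-2) = ((3 + 2*(6 - 1*0)²)*(5/2 + 2*(6 - 1*0)))*1 = ((3 + 2*(6 + 0)²)*(5/2 + 2*(6 + 0)))*1 = ((3 + 2*6²)*(5/2 + 2*6))*1 = ((3 + 2*36)*(5/2 + 12))*1 = ((3 + 72)*(29/2))*1 = (75*(29/2))*1 = (2175/2)*1 = 2175/2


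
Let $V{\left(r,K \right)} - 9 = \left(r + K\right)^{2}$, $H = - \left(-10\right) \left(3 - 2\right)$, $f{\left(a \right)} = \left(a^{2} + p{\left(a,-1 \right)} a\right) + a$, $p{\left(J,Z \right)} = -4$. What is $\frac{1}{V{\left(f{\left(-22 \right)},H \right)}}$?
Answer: $\frac{1}{313609} \approx 3.1887 \cdot 10^{-6}$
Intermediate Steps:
$f{\left(a \right)} = a^{2} - 3 a$ ($f{\left(a \right)} = \left(a^{2} - 4 a\right) + a = a^{2} - 3 a$)
$H = 10$ ($H = - \left(-10\right) 1 = \left(-1\right) \left(-10\right) = 10$)
$V{\left(r,K \right)} = 9 + \left(K + r\right)^{2}$ ($V{\left(r,K \right)} = 9 + \left(r + K\right)^{2} = 9 + \left(K + r\right)^{2}$)
$\frac{1}{V{\left(f{\left(-22 \right)},H \right)}} = \frac{1}{9 + \left(10 - 22 \left(-3 - 22\right)\right)^{2}} = \frac{1}{9 + \left(10 - -550\right)^{2}} = \frac{1}{9 + \left(10 + 550\right)^{2}} = \frac{1}{9 + 560^{2}} = \frac{1}{9 + 313600} = \frac{1}{313609}$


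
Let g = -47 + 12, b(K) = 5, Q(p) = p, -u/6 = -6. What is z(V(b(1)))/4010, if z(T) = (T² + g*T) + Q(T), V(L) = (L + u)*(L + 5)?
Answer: 15416/401 ≈ 38.444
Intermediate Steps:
u = 36 (u = -6*(-6) = 36)
V(L) = (5 + L)*(36 + L) (V(L) = (L + 36)*(L + 5) = (36 + L)*(5 + L) = (5 + L)*(36 + L))
g = -35
z(T) = T² - 34*T (z(T) = (T² - 35*T) + T = T² - 34*T)
z(V(b(1)))/4010 = ((180 + 5² + 41*5)*(-34 + (180 + 5² + 41*5)))/4010 = ((180 + 25 + 205)*(-34 + (180 + 25 + 205)))*(1/4010) = (410*(-34 + 410))*(1/4010) = (410*376)*(1/4010) = 154160*(1/4010) = 15416/401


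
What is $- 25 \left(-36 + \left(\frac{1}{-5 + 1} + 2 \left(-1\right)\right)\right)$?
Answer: $\frac{3825}{4} \approx 956.25$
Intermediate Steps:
$- 25 \left(-36 + \left(\frac{1}{-5 + 1} + 2 \left(-1\right)\right)\right) = - 25 \left(-36 - \left(2 - \frac{1}{-4}\right)\right) = - 25 \left(-36 - \frac{9}{4}\right) = \left(-25\right) \left(- \frac{153}{4}\right) = \frac{3825}{4}$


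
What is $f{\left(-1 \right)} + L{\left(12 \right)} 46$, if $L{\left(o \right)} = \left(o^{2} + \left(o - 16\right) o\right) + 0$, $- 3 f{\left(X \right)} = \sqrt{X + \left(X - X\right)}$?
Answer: $4416 - \frac{i}{3} \approx 4416.0 - 0.33333 i$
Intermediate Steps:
$f{\left(X \right)} = - \frac{\sqrt{X}}{3}$ ($f{\left(X \right)} = - \frac{\sqrt{X + \left(X - X\right)}}{3} = - \frac{\sqrt{X + 0}}{3} = - \frac{\sqrt{X}}{3}$)
$L{\left(o \right)} = o^{2} + o \left(-16 + o\right)$ ($L{\left(o \right)} = \left(o^{2} + \left(o - 16\right) o\right) + 0 = \left(o^{2} + \left(-16 + o\right) o\right) + 0 = \left(o^{2} + o \left(-16 + o\right)\right) + 0 = o^{2} + o \left(-16 + o\right)$)
$f{\left(-1 \right)} + L{\left(12 \right)} 46 = - \frac{\sqrt{-1}}{3} + 2 \cdot 12 \left(-8 + 12\right) 46 = - \frac{i}{3} + 2 \cdot 12 \cdot 4 \cdot 46 = - \frac{i}{3} + 96 \cdot 46 = - \frac{i}{3} + 4416 = 4416 - \frac{i}{3}$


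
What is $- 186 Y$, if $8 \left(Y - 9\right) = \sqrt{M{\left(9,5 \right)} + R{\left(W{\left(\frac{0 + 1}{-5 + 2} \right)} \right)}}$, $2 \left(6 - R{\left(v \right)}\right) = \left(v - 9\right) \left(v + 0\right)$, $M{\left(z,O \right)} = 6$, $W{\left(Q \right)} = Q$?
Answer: $-1674 - \frac{31 \sqrt{94}}{4} \approx -1749.1$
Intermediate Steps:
$R{\left(v \right)} = 6 - \frac{v \left(-9 + v\right)}{2}$ ($R{\left(v \right)} = 6 - \frac{\left(v - 9\right) \left(v + 0\right)}{2} = 6 - \frac{\left(-9 + v\right) v}{2} = 6 - \frac{v \left(-9 + v\right)}{2}$)
$Y = 9 + \frac{\sqrt{94}}{24}$ ($Y = 9 + \frac{\sqrt{6 + \left(6 - \frac{\left(\frac{0 + 1}{-5 + 2}\right)^{2}}{2} + \frac{9 \frac{0 + 1}{-5 + 2}}{2}\right)}}{8} = 9 + \frac{\sqrt{6 + \left(6 - \frac{\left(1 \frac{1}{-3}\right)^{2}}{2} + \frac{9 \cdot 1 \frac{1}{-3}}{2}\right)}}{8} = 9 + \frac{\sqrt{6 + \left(6 - \frac{\left(1 \left(- \frac{1}{3}\right)\right)^{2}}{2} + \frac{9 \cdot 1 \left(- \frac{1}{3}\right)}{2}\right)}}{8} = 9 + \frac{\sqrt{6 + \left(6 - \frac{\left(- \frac{1}{3}\right)^{2}}{2} + \frac{9}{2} \left(- \frac{1}{3}\right)\right)}}{8} = 9 + \frac{\sqrt{6 - - \frac{40}{9}}}{8} = 9 + \frac{\sqrt{6 + \frac{40}{9}}}{8} = 9 + \frac{\sqrt{\frac{94}{9}}}{8} = 9 + \frac{\frac{1}{3} \sqrt{94}}{8} = 9 + \frac{\sqrt{94}}{24} \approx 9.404$)
$- 186 Y = - 186 \left(9 + \frac{\sqrt{94}}{24}\right) = -1674 - \frac{31 \sqrt{94}}{4}$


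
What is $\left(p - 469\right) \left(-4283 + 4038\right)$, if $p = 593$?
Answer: $-30380$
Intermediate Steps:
$\left(p - 469\right) \left(-4283 + 4038\right) = \left(593 - 469\right) \left(-4283 + 4038\right) = 124 \left(-245\right) = -30380$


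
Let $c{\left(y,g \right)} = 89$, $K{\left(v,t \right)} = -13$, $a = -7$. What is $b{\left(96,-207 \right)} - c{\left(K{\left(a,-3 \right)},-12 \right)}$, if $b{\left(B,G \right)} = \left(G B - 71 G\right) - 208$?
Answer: $-5472$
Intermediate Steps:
$b{\left(B,G \right)} = -208 - 71 G + B G$ ($b{\left(B,G \right)} = \left(B G - 71 G\right) - 208 = \left(- 71 G + B G\right) - 208 = -208 - 71 G + B G$)
$b{\left(96,-207 \right)} - c{\left(K{\left(a,-3 \right)},-12 \right)} = \left(-208 - -14697 + 96 \left(-207\right)\right) - 89 = \left(-208 + 14697 - 19872\right) - 89 = -5383 - 89 = -5472$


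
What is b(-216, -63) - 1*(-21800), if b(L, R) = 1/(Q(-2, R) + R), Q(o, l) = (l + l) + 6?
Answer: 3989399/183 ≈ 21800.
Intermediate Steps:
Q(o, l) = 6 + 2*l (Q(o, l) = 2*l + 6 = 6 + 2*l)
b(L, R) = 1/(6 + 3*R) (b(L, R) = 1/((6 + 2*R) + R) = 1/(6 + 3*R))
b(-216, -63) - 1*(-21800) = 1/(3*(2 - 63)) - 1*(-21800) = (⅓)/(-61) + 21800 = (⅓)*(-1/61) + 21800 = -1/183 + 21800 = 3989399/183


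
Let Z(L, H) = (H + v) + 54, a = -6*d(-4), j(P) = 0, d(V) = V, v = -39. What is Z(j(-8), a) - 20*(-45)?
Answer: 939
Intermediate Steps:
a = 24 (a = -6*(-4) = 24)
Z(L, H) = 15 + H (Z(L, H) = (H - 39) + 54 = (-39 + H) + 54 = 15 + H)
Z(j(-8), a) - 20*(-45) = (15 + 24) - 20*(-45) = 39 + 900 = 939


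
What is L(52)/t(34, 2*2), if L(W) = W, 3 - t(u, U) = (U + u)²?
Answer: -52/1441 ≈ -0.036086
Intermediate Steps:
t(u, U) = 3 - (U + u)²
L(52)/t(34, 2*2) = 52/(3 - (2*2 + 34)²) = 52/(3 - (4 + 34)²) = 52/(3 - 1*38²) = 52/(3 - 1*1444) = 52/(3 - 1444) = 52/(-1441) = 52*(-1/1441) = -52/1441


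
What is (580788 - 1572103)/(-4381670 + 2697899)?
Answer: 9815/16671 ≈ 0.58875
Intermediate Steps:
(580788 - 1572103)/(-4381670 + 2697899) = -991315/(-1683771) = -991315*(-1/1683771) = 9815/16671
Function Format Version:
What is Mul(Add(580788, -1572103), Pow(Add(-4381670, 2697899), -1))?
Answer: Rational(9815, 16671) ≈ 0.58875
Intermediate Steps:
Mul(Add(580788, -1572103), Pow(Add(-4381670, 2697899), -1)) = Mul(-991315, Pow(-1683771, -1)) = Mul(-991315, Rational(-1, 1683771)) = Rational(9815, 16671)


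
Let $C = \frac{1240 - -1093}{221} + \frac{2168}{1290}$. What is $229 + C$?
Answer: $\frac{34387154}{142545} \approx 241.24$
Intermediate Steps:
$C = \frac{1744349}{142545}$ ($C = \left(1240 + 1093\right) \frac{1}{221} + 2168 \cdot \frac{1}{1290} = 2333 \cdot \frac{1}{221} + \frac{1084}{645} = \frac{2333}{221} + \frac{1084}{645} = \frac{1744349}{142545} \approx 12.237$)
$229 + C = 229 + \frac{1744349}{142545} = \frac{34387154}{142545}$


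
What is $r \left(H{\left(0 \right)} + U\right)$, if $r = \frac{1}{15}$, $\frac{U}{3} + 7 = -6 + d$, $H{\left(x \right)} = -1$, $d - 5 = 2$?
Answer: $- \frac{19}{15} \approx -1.2667$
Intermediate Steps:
$d = 7$ ($d = 5 + 2 = 7$)
$U = -18$ ($U = -21 + 3 \left(-6 + 7\right) = -21 + 3 \cdot 1 = -21 + 3 = -18$)
$r = \frac{1}{15} \approx 0.066667$
$r \left(H{\left(0 \right)} + U\right) = \frac{-1 - 18}{15} = \frac{1}{15} \left(-19\right) = - \frac{19}{15}$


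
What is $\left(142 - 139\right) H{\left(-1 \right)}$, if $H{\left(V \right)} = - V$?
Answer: $3$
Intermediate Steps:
$\left(142 - 139\right) H{\left(-1 \right)} = \left(142 - 139\right) \left(\left(-1\right) \left(-1\right)\right) = 3 \cdot 1 = 3$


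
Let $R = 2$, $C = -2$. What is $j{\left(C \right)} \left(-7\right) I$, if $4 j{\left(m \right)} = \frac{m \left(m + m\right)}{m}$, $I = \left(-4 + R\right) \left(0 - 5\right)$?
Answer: $70$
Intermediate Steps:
$I = 10$ ($I = \left(-4 + 2\right) \left(0 - 5\right) = \left(-2\right) \left(-5\right) = 10$)
$j{\left(m \right)} = \frac{m}{2}$ ($j{\left(m \right)} = \frac{m \left(m + m\right) \frac{1}{m}}{4} = \frac{m 2 m \frac{1}{m}}{4} = \frac{2 m^{2} \frac{1}{m}}{4} = \frac{2 m}{4} = \frac{m}{2}$)
$j{\left(C \right)} \left(-7\right) I = \frac{1}{2} \left(-2\right) \left(-7\right) 10 = \left(-1\right) \left(-7\right) 10 = 7 \cdot 10 = 70$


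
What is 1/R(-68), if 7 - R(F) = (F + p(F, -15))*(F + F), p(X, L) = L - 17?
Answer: -1/13593 ≈ -7.3567e-5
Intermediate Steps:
p(X, L) = -17 + L
R(F) = 7 - 2*F*(-32 + F) (R(F) = 7 - (F + (-17 - 15))*(F + F) = 7 - (F - 32)*2*F = 7 - (-32 + F)*2*F = 7 - 2*F*(-32 + F))
1/R(-68) = 1/(7 - 2*(-68)**2 + 64*(-68)) = 1/(7 - 2*4624 - 4352) = 1/(7 - 9248 - 4352) = 1/(-13593) = -1/13593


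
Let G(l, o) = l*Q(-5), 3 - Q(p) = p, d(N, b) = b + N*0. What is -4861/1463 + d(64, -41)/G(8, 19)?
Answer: -371087/93632 ≈ -3.9632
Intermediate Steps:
d(N, b) = b (d(N, b) = b + 0 = b)
Q(p) = 3 - p
G(l, o) = 8*l (G(l, o) = l*(3 - 1*(-5)) = l*(3 + 5) = l*8 = 8*l)
-4861/1463 + d(64, -41)/G(8, 19) = -4861/1463 - 41/(8*8) = -4861*1/1463 - 41/64 = -4861/1463 - 41*1/64 = -4861/1463 - 41/64 = -371087/93632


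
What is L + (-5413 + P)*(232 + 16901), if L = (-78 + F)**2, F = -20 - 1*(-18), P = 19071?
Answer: 234008914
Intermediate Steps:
F = -2 (F = -20 + 18 = -2)
L = 6400 (L = (-78 - 2)**2 = (-80)**2 = 6400)
L + (-5413 + P)*(232 + 16901) = 6400 + (-5413 + 19071)*(232 + 16901) = 6400 + 13658*17133 = 6400 + 234002514 = 234008914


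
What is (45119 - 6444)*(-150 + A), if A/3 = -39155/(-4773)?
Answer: -7715469125/1591 ≈ -4.8494e+6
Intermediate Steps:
A = 39155/1591 (A = 3*(-39155/(-4773)) = 3*(-39155*(-1/4773)) = 3*(39155/4773) = 39155/1591 ≈ 24.610)
(45119 - 6444)*(-150 + A) = (45119 - 6444)*(-150 + 39155/1591) = 38675*(-199495/1591) = -7715469125/1591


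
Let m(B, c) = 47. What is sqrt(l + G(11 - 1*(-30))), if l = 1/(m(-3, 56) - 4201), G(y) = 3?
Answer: sqrt(51762994)/4154 ≈ 1.7320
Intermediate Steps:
l = -1/4154 (l = 1/(47 - 4201) = 1/(-4154) = -1/4154 ≈ -0.00024073)
sqrt(l + G(11 - 1*(-30))) = sqrt(-1/4154 + 3) = sqrt(12461/4154) = sqrt(51762994)/4154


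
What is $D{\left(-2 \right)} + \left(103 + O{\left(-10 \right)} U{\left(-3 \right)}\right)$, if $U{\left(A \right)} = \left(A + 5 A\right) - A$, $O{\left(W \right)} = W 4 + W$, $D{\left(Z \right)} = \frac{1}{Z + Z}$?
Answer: $\frac{3411}{4} \approx 852.75$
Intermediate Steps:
$D{\left(Z \right)} = \frac{1}{2 Z}$
$O{\left(W \right)} = 5 W$ ($O{\left(W \right)} = 4 W + W = 5 W$)
$U{\left(A \right)} = 5 A$ ($U{\left(A \right)} = 6 A - A = 5 A$)
$D{\left(-2 \right)} + \left(103 + O{\left(-10 \right)} U{\left(-3 \right)}\right) = \frac{1}{2 \left(-2\right)} + \left(103 + 5 \left(-10\right) 5 \left(-3\right)\right) = \frac{1}{2} \left(- \frac{1}{2}\right) + \left(103 - -750\right) = - \frac{1}{4} + \left(103 + 750\right) = - \frac{1}{4} + 853 = \frac{3411}{4}$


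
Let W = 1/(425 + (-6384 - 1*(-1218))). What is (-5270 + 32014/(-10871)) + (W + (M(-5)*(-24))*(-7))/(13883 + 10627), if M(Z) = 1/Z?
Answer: -33304744989532603/6316154818050 ≈ -5272.9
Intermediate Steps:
W = -1/4741 (W = 1/(425 + (-6384 + 1218)) = 1/(425 - 5166) = 1/(-4741) = -1/4741 ≈ -0.00021093)
(-5270 + 32014/(-10871)) + (W + (M(-5)*(-24))*(-7))/(13883 + 10627) = (-5270 + 32014/(-10871)) + (-1/4741 + (-24/(-5))*(-7))/(13883 + 10627) = (-5270 + 32014*(-1/10871)) + (-1/4741 - ⅕*(-24)*(-7))/24510 = (-5270 - 32014/10871) + (-1/4741 + (24/5)*(-7))*(1/24510) = -57322184/10871 + (-1/4741 - 168/5)*(1/24510) = -57322184/10871 - 796493/23705*1/24510 = -57322184/10871 - 796493/581009550 = -33304744989532603/6316154818050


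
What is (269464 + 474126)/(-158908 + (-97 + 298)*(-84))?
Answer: -371795/87896 ≈ -4.2299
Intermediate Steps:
(269464 + 474126)/(-158908 + (-97 + 298)*(-84)) = 743590/(-158908 + 201*(-84)) = 743590/(-158908 - 16884) = 743590/(-175792) = 743590*(-1/175792) = -371795/87896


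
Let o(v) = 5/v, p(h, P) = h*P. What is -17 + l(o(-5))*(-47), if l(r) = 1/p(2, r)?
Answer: 13/2 ≈ 6.5000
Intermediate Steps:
p(h, P) = P*h
l(r) = 1/(2*r) (l(r) = 1/(r*2) = 1/(2*r))
-17 + l(o(-5))*(-47) = -17 + (1/(2*((5/(-5)))))*(-47) = -17 + (1/(2*((5*(-⅕)))))*(-47) = -17 + ((½)/(-1))*(-47) = -17 + ((½)*(-1))*(-47) = -17 - ½*(-47) = -17 + 47/2 = 13/2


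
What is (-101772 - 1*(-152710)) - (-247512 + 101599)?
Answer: 196851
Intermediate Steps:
(-101772 - 1*(-152710)) - (-247512 + 101599) = (-101772 + 152710) - 1*(-145913) = 50938 + 145913 = 196851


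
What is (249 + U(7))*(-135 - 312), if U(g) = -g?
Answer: -108174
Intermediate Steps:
(249 + U(7))*(-135 - 312) = (249 - 1*7)*(-135 - 312) = (249 - 7)*(-447) = 242*(-447) = -108174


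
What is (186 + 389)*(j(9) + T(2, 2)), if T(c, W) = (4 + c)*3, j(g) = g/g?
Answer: 10925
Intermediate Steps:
j(g) = 1
T(c, W) = 12 + 3*c
(186 + 389)*(j(9) + T(2, 2)) = (186 + 389)*(1 + (12 + 3*2)) = 575*(1 + (12 + 6)) = 575*(1 + 18) = 575*19 = 10925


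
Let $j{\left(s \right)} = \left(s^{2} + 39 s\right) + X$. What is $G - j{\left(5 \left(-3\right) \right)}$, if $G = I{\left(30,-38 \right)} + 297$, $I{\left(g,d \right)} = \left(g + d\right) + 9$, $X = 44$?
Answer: $614$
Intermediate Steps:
$I{\left(g,d \right)} = 9 + d + g$ ($I{\left(g,d \right)} = \left(d + g\right) + 9 = 9 + d + g$)
$j{\left(s \right)} = 44 + s^{2} + 39 s$ ($j{\left(s \right)} = \left(s^{2} + 39 s\right) + 44 = 44 + s^{2} + 39 s$)
$G = 298$ ($G = \left(9 - 38 + 30\right) + 297 = 1 + 297 = 298$)
$G - j{\left(5 \left(-3\right) \right)} = 298 - \left(44 + \left(5 \left(-3\right)\right)^{2} + 39 \cdot 5 \left(-3\right)\right) = 298 - \left(44 + \left(-15\right)^{2} + 39 \left(-15\right)\right) = 298 - \left(44 + 225 - 585\right) = 298 - -316 = 298 + 316 = 614$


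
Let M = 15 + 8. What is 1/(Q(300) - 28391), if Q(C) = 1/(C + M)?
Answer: -323/9170292 ≈ -3.5222e-5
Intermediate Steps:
M = 23
Q(C) = 1/(23 + C) (Q(C) = 1/(C + 23) = 1/(23 + C))
1/(Q(300) - 28391) = 1/(1/(23 + 300) - 28391) = 1/(1/323 - 28391) = 1/(-9170292/323) = -323/9170292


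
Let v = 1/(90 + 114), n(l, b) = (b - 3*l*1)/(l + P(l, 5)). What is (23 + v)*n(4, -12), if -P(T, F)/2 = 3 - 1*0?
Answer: 4693/17 ≈ 276.06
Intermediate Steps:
P(T, F) = -6 (P(T, F) = -2*(3 - 1*0) = -2*(3 + 0) = -2*3 = -6)
n(l, b) = (b - 3*l)/(-6 + l) (n(l, b) = (b - 3*l*1)/(l - 6) = (b - 3*l)/(-6 + l))
v = 1/204 ≈ 0.0049020
(23 + v)*n(4, -12) = (23 + 1/204)*((-12 - 3*4)/(-6 + 4)) = 4693*((-12 - 12)/(-2))/204 = 4693*(-1/2*(-24))/204 = (4693/204)*12 = 4693/17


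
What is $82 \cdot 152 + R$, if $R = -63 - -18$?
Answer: $12419$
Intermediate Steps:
$R = -45$ ($R = -63 + 18 = -45$)
$82 \cdot 152 + R = 82 \cdot 152 - 45 = 12464 - 45 = 12419$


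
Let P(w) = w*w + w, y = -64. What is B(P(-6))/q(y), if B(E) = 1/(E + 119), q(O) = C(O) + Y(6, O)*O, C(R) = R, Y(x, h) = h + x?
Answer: 1/543552 ≈ 1.8397e-6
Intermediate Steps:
q(O) = O + O*(6 + O) (q(O) = O + (O + 6)*O = O + (6 + O)*O = O + O*(6 + O))
P(w) = w + w² (P(w) = w² + w = w + w²)
B(E) = 1/(119 + E)
B(P(-6))/q(y) = 1/((119 - 6*(1 - 6))*((-64*(7 - 64)))) = 1/((119 - 6*(-5))*((-64*(-57)))) = 1/((119 + 30)*3648) = (1/3648)/149 = (1/149)*(1/3648) = 1/543552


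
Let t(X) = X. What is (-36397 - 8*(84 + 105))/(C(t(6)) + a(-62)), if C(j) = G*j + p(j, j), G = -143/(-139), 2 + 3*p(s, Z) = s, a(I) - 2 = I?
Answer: 15808053/21890 ≈ 722.16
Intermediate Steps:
a(I) = 2 + I
p(s, Z) = -⅔ + s/3
G = 143/139 (G = -143*(-1/139) = 143/139 ≈ 1.0288)
C(j) = -⅔ + 568*j/417 (C(j) = 143*j/139 + (-⅔ + j/3) = -⅔ + 568*j/417)
(-36397 - 8*(84 + 105))/(C(t(6)) + a(-62)) = (-36397 - 8*(84 + 105))/((-⅔ + (568/417)*6) + (2 - 62)) = (-36397 - 8*189)/((-⅔ + 1136/139) - 60) = (-36397 - 1512)/(3130/417 - 60) = -37909/(-21890/417) = -37909*(-417/21890) = 15808053/21890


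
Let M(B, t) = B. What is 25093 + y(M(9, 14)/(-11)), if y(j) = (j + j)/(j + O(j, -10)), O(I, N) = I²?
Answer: 25104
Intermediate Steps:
y(j) = 2*j/(j + j²) (y(j) = (j + j)/(j + j²) = (2*j)/(j + j²) = 2*j/(j + j²))
25093 + y(M(9, 14)/(-11)) = 25093 + 2/(1 + 9/(-11)) = 25093 + 2/(1 + 9*(-1/11)) = 25093 + 2/(1 - 9/11) = 25093 + 2/(2/11) = 25093 + 2*(11/2) = 25093 + 11 = 25104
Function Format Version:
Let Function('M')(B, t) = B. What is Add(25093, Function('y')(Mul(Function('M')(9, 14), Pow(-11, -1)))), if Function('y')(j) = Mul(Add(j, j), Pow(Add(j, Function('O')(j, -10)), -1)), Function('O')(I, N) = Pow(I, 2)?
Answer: 25104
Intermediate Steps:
Function('y')(j) = Mul(2, j, Pow(Add(j, Pow(j, 2)), -1)) (Function('y')(j) = Mul(Add(j, j), Pow(Add(j, Pow(j, 2)), -1)) = Mul(Mul(2, j), Pow(Add(j, Pow(j, 2)), -1)) = Mul(2, j, Pow(Add(j, Pow(j, 2)), -1)))
Add(25093, Function('y')(Mul(Function('M')(9, 14), Pow(-11, -1)))) = Add(25093, Mul(2, Pow(Add(1, Mul(9, Pow(-11, -1))), -1))) = Add(25093, Mul(2, Pow(Add(1, Mul(9, Rational(-1, 11))), -1))) = Add(25093, Mul(2, Pow(Add(1, Rational(-9, 11)), -1))) = Add(25093, Mul(2, Pow(Rational(2, 11), -1))) = Add(25093, Mul(2, Rational(11, 2))) = Add(25093, 11) = 25104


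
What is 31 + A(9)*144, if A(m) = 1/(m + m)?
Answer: 39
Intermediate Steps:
A(m) = 1/(2*m)
31 + A(9)*144 = 31 + ((1/2)/9)*144 = 31 + ((1/2)*(1/9))*144 = 31 + (1/18)*144 = 31 + 8 = 39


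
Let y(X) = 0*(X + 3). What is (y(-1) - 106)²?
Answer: 11236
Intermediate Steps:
y(X) = 0 (y(X) = 0*(3 + X) = 0)
(y(-1) - 106)² = (0 - 106)² = (-106)² = 11236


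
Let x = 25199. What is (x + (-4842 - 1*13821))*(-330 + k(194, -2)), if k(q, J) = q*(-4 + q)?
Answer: 238760080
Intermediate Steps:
(x + (-4842 - 1*13821))*(-330 + k(194, -2)) = (25199 + (-4842 - 1*13821))*(-330 + 194*(-4 + 194)) = (25199 + (-4842 - 13821))*(-330 + 194*190) = (25199 - 18663)*(-330 + 36860) = 6536*36530 = 238760080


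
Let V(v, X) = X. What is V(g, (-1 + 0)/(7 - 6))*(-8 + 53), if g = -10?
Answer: -45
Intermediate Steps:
V(g, (-1 + 0)/(7 - 6))*(-8 + 53) = ((-1 + 0)/(7 - 6))*(-8 + 53) = -1/1*45 = -1*1*45 = -1*45 = -45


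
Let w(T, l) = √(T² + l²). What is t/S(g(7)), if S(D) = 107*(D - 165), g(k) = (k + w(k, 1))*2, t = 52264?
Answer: -7891864/2418307 - 522640*√2/2418307 ≈ -3.5690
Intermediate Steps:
g(k) = 2*k + 2*√(1 + k²) (g(k) = (k + √(k² + 1²))*2 = (k + √(k² + 1))*2 = (k + √(1 + k²))*2 = 2*k + 2*√(1 + k²))
S(D) = -17655 + 107*D (S(D) = 107*(-165 + D) = -17655 + 107*D)
t/S(g(7)) = 52264/(-17655 + 107*(2*7 + 2*√(1 + 7²))) = 52264/(-17655 + 107*(14 + 2*√(1 + 49))) = 52264/(-17655 + 107*(14 + 2*√50)) = 52264/(-17655 + 107*(14 + 2*(5*√2))) = 52264/(-17655 + 107*(14 + 10*√2)) = 52264/(-17655 + (1498 + 1070*√2)) = 52264/(-16157 + 1070*√2)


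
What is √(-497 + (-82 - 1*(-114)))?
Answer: I*√465 ≈ 21.564*I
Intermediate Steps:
√(-497 + (-82 - 1*(-114))) = √(-497 + (-82 + 114)) = √(-497 + 32) = √(-465) = I*√465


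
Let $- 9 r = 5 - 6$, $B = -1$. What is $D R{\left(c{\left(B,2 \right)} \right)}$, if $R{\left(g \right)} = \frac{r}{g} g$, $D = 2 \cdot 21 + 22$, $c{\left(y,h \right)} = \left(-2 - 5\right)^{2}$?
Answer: $\frac{64}{9} \approx 7.1111$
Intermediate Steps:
$c{\left(y,h \right)} = 49$ ($c{\left(y,h \right)} = \left(-7\right)^{2} = 49$)
$D = 64$ ($D = 42 + 22 = 64$)
$r = \frac{1}{9}$ ($r = - \frac{5 - 6}{9} = \left(- \frac{1}{9}\right) \left(-1\right) = \frac{1}{9} \approx 0.11111$)
$R{\left(g \right)} = \frac{1}{9}$ ($R{\left(g \right)} = \frac{1}{9 g} g = \frac{1}{9}$)
$D R{\left(c{\left(B,2 \right)} \right)} = 64 \cdot \frac{1}{9} = \frac{64}{9}$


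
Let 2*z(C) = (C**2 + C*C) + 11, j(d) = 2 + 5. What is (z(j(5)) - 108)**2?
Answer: 11449/4 ≈ 2862.3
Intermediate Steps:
j(d) = 7
z(C) = 11/2 + C**2 (z(C) = ((C**2 + C*C) + 11)/2 = ((C**2 + C**2) + 11)/2 = (2*C**2 + 11)/2 = (11 + 2*C**2)/2 = 11/2 + C**2)
(z(j(5)) - 108)**2 = ((11/2 + 7**2) - 108)**2 = ((11/2 + 49) - 108)**2 = (109/2 - 108)**2 = (-107/2)**2 = 11449/4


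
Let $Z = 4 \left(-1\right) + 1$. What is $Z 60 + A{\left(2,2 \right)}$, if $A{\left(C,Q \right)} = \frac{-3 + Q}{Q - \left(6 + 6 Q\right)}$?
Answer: $- \frac{2879}{16} \approx -179.94$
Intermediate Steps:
$A{\left(C,Q \right)} = \frac{-3 + Q}{-6 - 5 Q}$ ($A{\left(C,Q \right)} = \frac{-3 + Q}{Q - \left(6 + 6 Q\right)} = \frac{-3 + Q}{-6 - 5 Q}$)
$Z = -3$ ($Z = -4 + 1 = -3$)
$Z 60 + A{\left(2,2 \right)} = \left(-3\right) 60 + \frac{3 - 2}{6 + 5 \cdot 2} = -180 + \frac{3 - 2}{6 + 10} = -180 + \frac{1}{16} \cdot 1 = -180 + \frac{1}{16} = - \frac{2879}{16}$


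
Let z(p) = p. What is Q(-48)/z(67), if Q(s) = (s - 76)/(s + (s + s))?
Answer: 31/2412 ≈ 0.012852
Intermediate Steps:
Q(s) = (-76 + s)/(3*s) (Q(s) = (-76 + s)/(s + 2*s) = (-76 + s)/((3*s)) = (-76 + s)*(1/(3*s)) = (-76 + s)/(3*s))
Q(-48)/z(67) = ((⅓)*(-76 - 48)/(-48))/67 = ((⅓)*(-1/48)*(-124))*(1/67) = (31/36)*(1/67) = 31/2412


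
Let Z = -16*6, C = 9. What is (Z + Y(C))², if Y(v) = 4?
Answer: 8464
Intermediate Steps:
Z = -96
(Z + Y(C))² = (-96 + 4)² = (-92)² = 8464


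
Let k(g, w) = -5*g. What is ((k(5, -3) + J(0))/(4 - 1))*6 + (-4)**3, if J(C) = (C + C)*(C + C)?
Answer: -114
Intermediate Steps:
J(C) = 4*C**2 (J(C) = (2*C)*(2*C) = 4*C**2)
((k(5, -3) + J(0))/(4 - 1))*6 + (-4)**3 = ((-5*5 + 4*0**2)/(4 - 1))*6 + (-4)**3 = ((-25 + 4*0)/3)*6 - 64 = ((-25 + 0)*(1/3))*6 - 64 = -25*1/3*6 - 64 = -25/3*6 - 64 = -50 - 64 = -114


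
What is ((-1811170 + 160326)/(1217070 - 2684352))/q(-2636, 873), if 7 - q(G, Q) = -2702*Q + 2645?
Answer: 412711/864305396664 ≈ 4.7751e-7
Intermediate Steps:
q(G, Q) = -2638 + 2702*Q (q(G, Q) = 7 - (-2702*Q + 2645) = 7 - (2645 - 2702*Q) = 7 + (-2645 + 2702*Q) = -2638 + 2702*Q)
((-1811170 + 160326)/(1217070 - 2684352))/q(-2636, 873) = ((-1811170 + 160326)/(1217070 - 2684352))/(-2638 + 2702*873) = (-1650844/(-1467282))/(-2638 + 2358846) = -1650844*(-1/1467282)/2356208 = (825422/733641)*(1/2356208) = 412711/864305396664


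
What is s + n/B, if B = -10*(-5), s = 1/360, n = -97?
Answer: -3487/1800 ≈ -1.9372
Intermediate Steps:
s = 1/360 ≈ 0.0027778
B = 50
s + n/B = 1/360 - 97/50 = -3487/1800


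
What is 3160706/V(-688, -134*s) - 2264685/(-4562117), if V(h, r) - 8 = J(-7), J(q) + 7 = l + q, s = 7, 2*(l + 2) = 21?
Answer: 28839032472629/22810585 ≈ 1.2643e+6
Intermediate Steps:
l = 17/2 (l = -2 + (½)*21 = -2 + 21/2 = 17/2 ≈ 8.5000)
J(q) = 3/2 + q (J(q) = -7 + (17/2 + q) = 3/2 + q)
V(h, r) = 5/2 (V(h, r) = 8 + (3/2 - 7) = 8 - 11/2 = 5/2)
3160706/V(-688, -134*s) - 2264685/(-4562117) = 3160706/(5/2) - 2264685/(-4562117) = 3160706*(⅖) - 2264685*(-1/4562117) = 6321412/5 + 2264685/4562117 = 28839032472629/22810585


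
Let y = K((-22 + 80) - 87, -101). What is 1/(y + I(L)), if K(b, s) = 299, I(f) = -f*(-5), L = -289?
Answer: -1/1146 ≈ -0.00087260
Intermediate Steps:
I(f) = 5*f
y = 299
1/(y + I(L)) = 1/(299 + 5*(-289)) = 1/(299 - 1445) = 1/(-1146) = -1/1146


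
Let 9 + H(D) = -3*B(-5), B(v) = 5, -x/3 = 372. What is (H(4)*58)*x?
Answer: 1553472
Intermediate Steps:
x = -1116 (x = -3*372 = -1116)
H(D) = -24 (H(D) = -9 - 3*5 = -9 - 15 = -24)
(H(4)*58)*x = -24*58*(-1116) = -1392*(-1116) = 1553472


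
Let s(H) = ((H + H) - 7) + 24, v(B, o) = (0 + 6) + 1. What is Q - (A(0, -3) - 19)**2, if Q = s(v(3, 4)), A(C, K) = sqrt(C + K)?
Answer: -327 + 38*I*sqrt(3) ≈ -327.0 + 65.818*I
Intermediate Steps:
v(B, o) = 7 (v(B, o) = 6 + 1 = 7)
s(H) = 17 + 2*H (s(H) = (2*H - 7) + 24 = (-7 + 2*H) + 24 = 17 + 2*H)
Q = 31 (Q = 17 + 2*7 = 17 + 14 = 31)
Q - (A(0, -3) - 19)**2 = 31 - (sqrt(0 - 3) - 19)**2 = 31 - (sqrt(-3) - 19)**2 = 31 - (I*sqrt(3) - 19)**2 = 31 - (-19 + I*sqrt(3))**2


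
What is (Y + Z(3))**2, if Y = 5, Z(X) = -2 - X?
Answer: 0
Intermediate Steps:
(Y + Z(3))**2 = (5 + (-2 - 1*3))**2 = (5 + (-2 - 3))**2 = (5 - 5)**2 = 0**2 = 0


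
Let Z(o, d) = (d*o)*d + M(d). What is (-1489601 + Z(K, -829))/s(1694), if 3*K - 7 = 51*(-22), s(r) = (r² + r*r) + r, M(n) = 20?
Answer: -385371229/8611449 ≈ -44.751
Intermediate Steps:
s(r) = r + 2*r² (s(r) = (r² + r²) + r = 2*r² + r = r + 2*r²)
K = -1115/3 (K = 7/3 + (51*(-22))/3 = 7/3 + (⅓)*(-1122) = 7/3 - 374 = -1115/3 ≈ -371.67)
Z(o, d) = 20 + o*d² (Z(o, d) = (d*o)*d + 20 = o*d² + 20 = 20 + o*d²)
(-1489601 + Z(K, -829))/s(1694) = (-1489601 + (20 - 1115/3*(-829)²))/((1694*(1 + 2*1694))) = (-1489601 + (20 - 1115/3*687241))/((1694*(1 + 3388))) = (-1489601 + (20 - 766273715/3))/((1694*3389)) = (-1489601 - 766273655/3)/5740966 = -770742458/3*1/5740966 = -385371229/8611449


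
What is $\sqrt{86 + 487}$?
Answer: $\sqrt{573} \approx 23.937$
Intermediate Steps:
$\sqrt{86 + 487} = \sqrt{573}$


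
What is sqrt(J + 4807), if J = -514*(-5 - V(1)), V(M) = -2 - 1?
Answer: sqrt(5835) ≈ 76.387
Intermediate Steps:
V(M) = -3
J = 1028 (J = -514*(-5 - 1*(-3)) = -514*(-5 + 3) = -514*(-2) = 1028)
sqrt(J + 4807) = sqrt(1028 + 4807) = sqrt(5835)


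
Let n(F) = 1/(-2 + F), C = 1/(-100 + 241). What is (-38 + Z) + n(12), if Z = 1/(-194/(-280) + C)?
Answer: -5039243/138170 ≈ -36.471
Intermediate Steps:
C = 1/141 ≈ 0.0070922
Z = 19740/13817 (Z = 1/(-194/(-280) + 1/141) = 1/(-194*(-1/280) + 1/141) = 1/(97/140 + 1/141) = 1/(13817/19740) = 19740/13817 ≈ 1.4287)
(-38 + Z) + n(12) = (-38 + 19740/13817) + 1/(-2 + 12) = -505306/13817 + 1/10 = -5039243/138170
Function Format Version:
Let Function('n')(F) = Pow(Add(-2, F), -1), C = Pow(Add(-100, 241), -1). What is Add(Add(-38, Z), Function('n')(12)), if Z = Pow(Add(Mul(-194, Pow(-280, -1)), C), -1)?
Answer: Rational(-5039243, 138170) ≈ -36.471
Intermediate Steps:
C = Rational(1, 141) (C = Pow(141, -1) = Rational(1, 141) ≈ 0.0070922)
Z = Rational(19740, 13817) (Z = Pow(Add(Mul(-194, Pow(-280, -1)), Rational(1, 141)), -1) = Pow(Add(Mul(-194, Rational(-1, 280)), Rational(1, 141)), -1) = Pow(Add(Rational(97, 140), Rational(1, 141)), -1) = Pow(Rational(13817, 19740), -1) = Rational(19740, 13817) ≈ 1.4287)
Add(Add(-38, Z), Function('n')(12)) = Add(Add(-38, Rational(19740, 13817)), Pow(Add(-2, 12), -1)) = Add(Rational(-505306, 13817), Pow(10, -1)) = Add(Rational(-505306, 13817), Rational(1, 10)) = Rational(-5039243, 138170)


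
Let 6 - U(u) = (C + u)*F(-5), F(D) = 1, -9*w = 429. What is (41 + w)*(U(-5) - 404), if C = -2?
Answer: 7820/3 ≈ 2606.7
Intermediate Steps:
w = -143/3 (w = -⅑*429 = -143/3 ≈ -47.667)
U(u) = 8 - u (U(u) = 6 - (-2 + u) = 6 + (2 - u) = 8 - u)
(41 + w)*(U(-5) - 404) = (41 - 143/3)*((8 - 1*(-5)) - 404) = -20*((8 + 5) - 404)/3 = -20*(13 - 404)/3 = -20/3*(-391) = 7820/3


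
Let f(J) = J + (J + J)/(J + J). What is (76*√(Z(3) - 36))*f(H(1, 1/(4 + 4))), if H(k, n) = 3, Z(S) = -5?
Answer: 304*I*√41 ≈ 1946.6*I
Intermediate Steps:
f(J) = 1 + J (f(J) = J + (2*J)/((2*J)) = J + (2*J)*(1/(2*J)) = J + 1 = 1 + J)
(76*√(Z(3) - 36))*f(H(1, 1/(4 + 4))) = (76*√(-5 - 36))*(1 + 3) = (76*√(-41))*4 = (76*(I*√41))*4 = (76*I*√41)*4 = 304*I*√41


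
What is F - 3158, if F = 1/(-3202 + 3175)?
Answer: -85267/27 ≈ -3158.0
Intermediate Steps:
F = -1/27 (F = 1/(-27) = -1/27 ≈ -0.037037)
F - 3158 = -1/27 - 3158 = -85267/27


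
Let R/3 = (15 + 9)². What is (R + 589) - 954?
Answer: 1363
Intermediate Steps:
R = 1728 (R = 3*(15 + 9)² = 3*24² = 3*576 = 1728)
(R + 589) - 954 = (1728 + 589) - 954 = 2317 - 954 = 1363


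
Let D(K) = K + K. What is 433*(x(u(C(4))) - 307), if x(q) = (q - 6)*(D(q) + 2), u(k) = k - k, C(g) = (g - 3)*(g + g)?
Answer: -138127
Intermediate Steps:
C(g) = 2*g*(-3 + g) (C(g) = (-3 + g)*(2*g) = 2*g*(-3 + g))
u(k) = 0
D(K) = 2*K
x(q) = (-6 + q)*(2 + 2*q) (x(q) = (q - 6)*(2*q + 2) = (-6 + q)*(2 + 2*q))
433*(x(u(C(4))) - 307) = 433*((-12 - 10*0 + 2*0**2) - 307) = 433*((-12 + 0 + 2*0) - 307) = 433*((-12 + 0 + 0) - 307) = 433*(-12 - 307) = 433*(-319) = -138127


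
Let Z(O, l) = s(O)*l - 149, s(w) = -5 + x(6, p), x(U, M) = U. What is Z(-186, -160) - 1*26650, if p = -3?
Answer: -26959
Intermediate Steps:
s(w) = 1 (s(w) = -5 + 6 = 1)
Z(O, l) = -149 + l (Z(O, l) = 1*l - 149 = l - 149 = -149 + l)
Z(-186, -160) - 1*26650 = (-149 - 160) - 1*26650 = -309 - 26650 = -26959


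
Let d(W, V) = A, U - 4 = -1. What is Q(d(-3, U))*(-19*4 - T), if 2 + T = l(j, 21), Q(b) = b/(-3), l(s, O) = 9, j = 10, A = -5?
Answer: -415/3 ≈ -138.33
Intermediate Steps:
U = 3 (U = 4 - 1 = 3)
d(W, V) = -5
Q(b) = -b/3 (Q(b) = b*(-⅓) = -b/3)
T = 7 (T = -2 + 9 = 7)
Q(d(-3, U))*(-19*4 - T) = (-⅓*(-5))*(-19*4 - 1*7) = 5*(-76 - 7)/3 = (5/3)*(-83) = -415/3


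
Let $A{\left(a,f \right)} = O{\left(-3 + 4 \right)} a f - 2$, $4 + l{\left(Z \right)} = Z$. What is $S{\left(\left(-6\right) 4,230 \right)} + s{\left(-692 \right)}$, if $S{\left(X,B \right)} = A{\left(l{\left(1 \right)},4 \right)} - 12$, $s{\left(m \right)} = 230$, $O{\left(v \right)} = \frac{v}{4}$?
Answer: $213$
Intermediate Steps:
$O{\left(v \right)} = \frac{v}{4}$ ($O{\left(v \right)} = v \frac{1}{4} = \frac{v}{4}$)
$l{\left(Z \right)} = -4 + Z$
$A{\left(a,f \right)} = -2 + \frac{a f}{4}$ ($A{\left(a,f \right)} = \frac{-3 + 4}{4} a f - 2 = \frac{1}{4} \cdot 1 a f - 2 = \frac{a}{4} f - 2 = \frac{a f}{4} - 2 = -2 + \frac{a f}{4}$)
$S{\left(X,B \right)} = -17$ ($S{\left(X,B \right)} = \left(-2 + \frac{1}{4} \left(-4 + 1\right) 4\right) - 12 = \left(-2 + \frac{1}{4} \left(-3\right) 4\right) - 12 = \left(-2 - 3\right) - 12 = -5 - 12 = -17$)
$S{\left(\left(-6\right) 4,230 \right)} + s{\left(-692 \right)} = -17 + 230 = 213$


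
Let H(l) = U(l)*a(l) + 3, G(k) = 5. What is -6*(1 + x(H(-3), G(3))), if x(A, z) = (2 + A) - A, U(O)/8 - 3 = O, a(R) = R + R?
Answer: -18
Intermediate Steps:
a(R) = 2*R
U(O) = 24 + 8*O
H(l) = 3 + 2*l*(24 + 8*l) (H(l) = (24 + 8*l)*(2*l) + 3 = 2*l*(24 + 8*l) + 3 = 3 + 2*l*(24 + 8*l))
x(A, z) = 2
-6*(1 + x(H(-3), G(3))) = -6*(1 + 2) = -6*3 = -18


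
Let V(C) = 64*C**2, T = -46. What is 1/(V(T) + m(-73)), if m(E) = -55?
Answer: 1/135369 ≈ 7.3872e-6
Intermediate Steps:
1/(V(T) + m(-73)) = 1/(64*(-46)**2 - 55) = 1/(64*2116 - 55) = 1/(135424 - 55) = 1/135369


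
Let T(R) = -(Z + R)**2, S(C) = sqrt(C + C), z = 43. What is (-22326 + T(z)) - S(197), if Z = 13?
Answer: -25462 - sqrt(394) ≈ -25482.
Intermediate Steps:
S(C) = sqrt(2)*sqrt(C) (S(C) = sqrt(2*C) = sqrt(2)*sqrt(C))
T(R) = -(13 + R)**2
(-22326 + T(z)) - S(197) = (-22326 - (13 + 43)**2) - sqrt(2)*sqrt(197) = (-22326 - 1*56**2) - sqrt(394) = (-22326 - 1*3136) - sqrt(394) = (-22326 - 3136) - sqrt(394) = -25462 - sqrt(394)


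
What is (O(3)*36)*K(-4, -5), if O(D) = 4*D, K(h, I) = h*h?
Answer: 6912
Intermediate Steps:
K(h, I) = h**2
(O(3)*36)*K(-4, -5) = ((4*3)*36)*(-4)**2 = (12*36)*16 = 432*16 = 6912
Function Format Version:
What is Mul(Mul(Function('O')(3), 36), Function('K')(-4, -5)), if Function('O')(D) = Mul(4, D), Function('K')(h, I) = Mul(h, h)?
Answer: 6912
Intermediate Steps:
Function('K')(h, I) = Pow(h, 2)
Mul(Mul(Function('O')(3), 36), Function('K')(-4, -5)) = Mul(Mul(Mul(4, 3), 36), Pow(-4, 2)) = Mul(Mul(12, 36), 16) = Mul(432, 16) = 6912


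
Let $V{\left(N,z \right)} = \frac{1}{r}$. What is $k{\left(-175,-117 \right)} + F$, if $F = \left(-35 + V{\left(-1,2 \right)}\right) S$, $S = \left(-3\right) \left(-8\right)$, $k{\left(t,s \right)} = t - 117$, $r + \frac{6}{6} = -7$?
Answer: $-1135$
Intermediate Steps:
$r = -8$ ($r = -1 - 7 = -8$)
$V{\left(N,z \right)} = - \frac{1}{8}$ ($V{\left(N,z \right)} = \frac{1}{-8} = - \frac{1}{8}$)
$k{\left(t,s \right)} = -117 + t$
$S = 24$
$F = -843$ ($F = \left(-35 - \frac{1}{8}\right) 24 = \left(- \frac{281}{8}\right) 24 = -843$)
$k{\left(-175,-117 \right)} + F = \left(-117 - 175\right) - 843 = -292 - 843 = -1135$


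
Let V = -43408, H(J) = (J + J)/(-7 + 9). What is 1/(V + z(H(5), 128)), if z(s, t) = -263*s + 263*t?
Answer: -1/11059 ≈ -9.0424e-5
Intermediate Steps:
H(J) = J (H(J) = (2*J)/2 = (2*J)*(1/2) = J)
1/(V + z(H(5), 128)) = 1/(-43408 + (-263*5 + 263*128)) = 1/(-43408 + (-1315 + 33664)) = 1/(-43408 + 32349) = 1/(-11059) = -1/11059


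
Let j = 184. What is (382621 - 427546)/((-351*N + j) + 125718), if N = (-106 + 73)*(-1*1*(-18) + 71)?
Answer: -44925/1156789 ≈ -0.038836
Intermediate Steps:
N = -2937 (N = -33*(-1*(-18) + 71) = -33*(18 + 71) = -33*89 = -2937)
(382621 - 427546)/((-351*N + j) + 125718) = (382621 - 427546)/((-351*(-2937) + 184) + 125718) = -44925/((1030887 + 184) + 125718) = -44925/(1031071 + 125718) = -44925/1156789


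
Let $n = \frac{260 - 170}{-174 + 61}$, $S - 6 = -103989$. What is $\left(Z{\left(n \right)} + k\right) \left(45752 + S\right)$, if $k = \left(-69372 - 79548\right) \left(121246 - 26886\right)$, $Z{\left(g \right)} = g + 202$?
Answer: $\frac{92464206137453584}{113} \approx 8.1827 \cdot 10^{14}$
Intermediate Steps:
$S = -103983$ ($S = 6 - 103989 = -103983$)
$n = - \frac{90}{113}$ ($n = \frac{90}{-113} = 90 \left(- \frac{1}{113}\right) = - \frac{90}{113} \approx -0.79646$)
$Z{\left(g \right)} = 202 + g$
$k = -14052091200$ ($k = \left(-148920\right) 94360 = -14052091200$)
$\left(Z{\left(n \right)} + k\right) \left(45752 + S\right) = \left(\left(202 - \frac{90}{113}\right) - 14052091200\right) \left(45752 - 103983\right) = \left(\frac{22736}{113} - 14052091200\right) \left(-58231\right) = \left(- \frac{1587886282864}{113}\right) \left(-58231\right) = \frac{92464206137453584}{113}$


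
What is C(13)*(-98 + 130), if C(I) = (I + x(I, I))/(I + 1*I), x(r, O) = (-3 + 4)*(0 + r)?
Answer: 32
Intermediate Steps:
x(r, O) = r (x(r, O) = 1*r = r)
C(I) = 1 (C(I) = (I + I)/(I + 1*I) = (2*I)/(I + I) = (2*I)/((2*I)) = (2*I)*(1/(2*I)) = 1)
C(13)*(-98 + 130) = 1*(-98 + 130) = 1*32 = 32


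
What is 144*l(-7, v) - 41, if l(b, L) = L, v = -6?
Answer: -905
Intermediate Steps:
144*l(-7, v) - 41 = 144*(-6) - 41 = -864 - 41 = -905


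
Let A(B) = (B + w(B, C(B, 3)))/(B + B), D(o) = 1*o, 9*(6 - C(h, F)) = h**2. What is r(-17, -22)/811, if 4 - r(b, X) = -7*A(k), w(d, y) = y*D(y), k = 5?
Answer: 5981/328455 ≈ 0.018209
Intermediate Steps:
C(h, F) = 6 - h**2/9
D(o) = o
w(d, y) = y**2 (w(d, y) = y*y = y**2)
A(B) = (B + (6 - B**2/9)**2)/(2*B) (A(B) = (B + (6 - B**2/9)**2)/(B + B) = (B + (6 - B**2/9)**2)/((2*B)) = (B + (6 - B**2/9)**2)*(1/(2*B)) = (B + (6 - B**2/9)**2)/(2*B))
r(b, X) = 5981/405 (r(b, X) = 4 - (-7)*(1/162)*((-54 + 5**2)**2 + 81*5)/5 = 4 - (-7)*(1/162)*(1/5)*((-54 + 25)**2 + 405) = 4 - (-7)*(1/162)*(1/5)*((-29)**2 + 405) = 4 - (-7)*(1/162)*(1/5)*(841 + 405) = 4 - (-7)*(1/162)*(1/5)*1246 = 4 - (-7)*623/405 = 4 - 1*(-4361/405) = 4 + 4361/405 = 5981/405)
r(-17, -22)/811 = (5981/405)/811 = (5981/405)*(1/811) = 5981/328455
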